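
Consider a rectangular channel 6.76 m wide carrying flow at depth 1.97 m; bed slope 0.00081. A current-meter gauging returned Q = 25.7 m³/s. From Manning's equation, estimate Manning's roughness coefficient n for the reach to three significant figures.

0.0171

A = b·y = 6.76 × 1.97 = 13.32 m²
P = b + 2y = 6.76 + 2×1.97 = 10.70 m
R = A/P = 13.32/10.70 = 1.245 m
n = (1/Q)·A·R^(2/3)·S^(1/2) = (1/25.7) × 13.32 × 1.157 × 0.02846 = 0.01706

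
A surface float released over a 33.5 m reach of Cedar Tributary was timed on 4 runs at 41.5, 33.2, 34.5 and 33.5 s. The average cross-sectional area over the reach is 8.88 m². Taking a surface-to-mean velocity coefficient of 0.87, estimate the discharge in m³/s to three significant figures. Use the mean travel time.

t̄ = (41.5 + 33.2 + 34.5 + 33.5) / 4 = 35.675 s
v_surface = L / t̄ = 33.5 / 35.675 = 0.9390 m/s
v_mean = 0.87 × 0.9390 = 0.8170 m/s
Q = A × v_mean = 8.88 × 0.8170 = 7.255 m³/s

7.25 m³/s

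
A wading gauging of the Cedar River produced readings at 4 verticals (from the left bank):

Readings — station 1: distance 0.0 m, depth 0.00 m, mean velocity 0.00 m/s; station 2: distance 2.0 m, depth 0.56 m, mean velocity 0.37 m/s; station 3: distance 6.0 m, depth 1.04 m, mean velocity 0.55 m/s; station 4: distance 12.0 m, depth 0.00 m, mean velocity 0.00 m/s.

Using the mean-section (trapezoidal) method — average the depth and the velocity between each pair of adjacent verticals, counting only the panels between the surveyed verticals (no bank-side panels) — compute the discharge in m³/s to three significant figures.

2.43 m³/s

Panel 1-2: Δb = 2 m, d̄ = (0.00+0.56)/2 = 0.28, v̄ = (0.00+0.37)/2 = 0.185 → q = 2×0.28×0.185 = 0.1036 m³/s
Panel 2-3: Δb = 4 m, d̄ = (0.56+1.04)/2 = 0.8, v̄ = (0.37+0.55)/2 = 0.46 → q = 4×0.8×0.46 = 1.472 m³/s
Panel 3-4: Δb = 6 m, d̄ = (1.04+0.00)/2 = 0.52, v̄ = (0.55+0.00)/2 = 0.275 → q = 6×0.52×0.275 = 0.8580 m³/s
Q = Σ q = 2.434 m³/s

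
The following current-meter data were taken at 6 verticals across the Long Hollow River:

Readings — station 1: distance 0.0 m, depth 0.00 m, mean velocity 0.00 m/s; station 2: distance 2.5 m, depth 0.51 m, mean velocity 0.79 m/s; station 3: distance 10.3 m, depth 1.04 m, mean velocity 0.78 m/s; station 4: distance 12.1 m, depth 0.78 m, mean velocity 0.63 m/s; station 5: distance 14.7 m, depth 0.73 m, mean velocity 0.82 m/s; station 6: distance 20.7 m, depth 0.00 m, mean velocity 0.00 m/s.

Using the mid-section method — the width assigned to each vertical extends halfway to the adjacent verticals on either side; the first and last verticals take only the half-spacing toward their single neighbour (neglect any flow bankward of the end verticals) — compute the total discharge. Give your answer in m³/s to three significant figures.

w_2 = (10.3 − 0.0)/2 = 5.15 m; q_2 = 0.79 × 0.51 × 5.15 = 2.075 m³/s
w_3 = (12.1 − 2.5)/2 = 4.8 m; q_3 = 0.78 × 1.04 × 4.8 = 3.894 m³/s
w_4 = (14.7 − 10.3)/2 = 2.2 m; q_4 = 0.63 × 0.78 × 2.2 = 1.081 m³/s
w_5 = (20.7 − 12.1)/2 = 4.3 m; q_5 = 0.82 × 0.73 × 4.3 = 2.574 m³/s
Stations 1, 6 contribute zero (depth or velocity is 0).
Q = Σ qᵢ = 9.624 m³/s

9.62 m³/s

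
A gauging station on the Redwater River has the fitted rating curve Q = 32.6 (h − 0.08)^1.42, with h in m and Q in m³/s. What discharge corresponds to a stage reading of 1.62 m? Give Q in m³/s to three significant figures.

Q = 32.6 × (1.62 − 0.08)^1.42 = 32.6 × 1.54^1.42 = 60.19 m³/s

60.2 m³/s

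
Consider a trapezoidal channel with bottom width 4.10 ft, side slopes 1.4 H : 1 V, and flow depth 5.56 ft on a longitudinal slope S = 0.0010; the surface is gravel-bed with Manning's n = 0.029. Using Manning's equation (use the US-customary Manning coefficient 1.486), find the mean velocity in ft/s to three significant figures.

3.25 ft/s

A = (b + z·y)·y = (4.10 + 1.4×5.56)×5.56 = 66.08 ft²
P = b + 2y√(1+z²) = 4.10 + 2×5.56×√(1+1.4²) = 23.23 ft
R = A/P = 66.08/23.23 = 2.844 ft
Q = (1.486/n)·A·R^(2/3)·S^(1/2) = (1.486/0.029) × 66.08 × 2.844^(2/3) × 0.0010^(1/2) = 214.9 ft³/s
V = Q/A = 214.9/66.08 = 3.253 ft/s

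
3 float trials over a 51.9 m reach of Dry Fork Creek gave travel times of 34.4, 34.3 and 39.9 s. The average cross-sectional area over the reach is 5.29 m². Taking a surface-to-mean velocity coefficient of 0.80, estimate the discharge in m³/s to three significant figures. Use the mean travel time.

t̄ = (34.4 + 34.3 + 39.9) / 3 = 36.2 s
v_surface = L / t̄ = 51.9 / 36.2 = 1.434 m/s
v_mean = 0.80 × 1.434 = 1.147 m/s
Q = A × v_mean = 5.29 × 1.147 = 6.067 m³/s

6.07 m³/s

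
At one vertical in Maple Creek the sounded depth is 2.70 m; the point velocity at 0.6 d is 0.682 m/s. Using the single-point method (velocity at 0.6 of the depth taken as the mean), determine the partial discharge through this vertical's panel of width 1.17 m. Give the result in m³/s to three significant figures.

v̄ = v₀.₆ = 0.682 m/s
q = v̄ × d × w = 0.6820 × 2.70 × 1.17 = 2.154 m³/s

2.15 m³/s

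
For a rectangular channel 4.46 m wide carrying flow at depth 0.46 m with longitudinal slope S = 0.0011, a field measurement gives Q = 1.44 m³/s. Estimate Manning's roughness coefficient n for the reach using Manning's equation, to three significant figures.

A = b·y = 4.46 × 0.46 = 2.052 m²
P = b + 2y = 4.46 + 2×0.46 = 5.380 m
R = A/P = 2.052/5.380 = 0.3813 m
n = (1/Q)·A·R^(2/3)·S^(1/2) = (1/1.44) × 2.052 × 0.5259 × 0.03317 = 0.02485

0.0248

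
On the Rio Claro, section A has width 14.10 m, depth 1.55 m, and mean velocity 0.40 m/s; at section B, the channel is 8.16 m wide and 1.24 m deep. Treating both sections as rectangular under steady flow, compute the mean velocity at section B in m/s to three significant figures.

0.864 m/s

Q = A₁V₁ = (14.10×1.55) × 0.40 = 8.742 m³/s
A₂ = 8.16 × 1.24 = 10.12 m²
V₂ = Q/A₂ = 8.742/10.12 = 0.8640 m/s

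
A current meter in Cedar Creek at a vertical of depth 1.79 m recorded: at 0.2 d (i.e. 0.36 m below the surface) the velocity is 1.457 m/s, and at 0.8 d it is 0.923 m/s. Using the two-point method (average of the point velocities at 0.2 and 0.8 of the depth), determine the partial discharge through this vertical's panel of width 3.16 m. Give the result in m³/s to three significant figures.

6.73 m³/s

v̄ = (1.457 + 0.923) / 2 = 1.190 m/s
q = v̄ × d × w = 1.190 × 1.79 × 3.16 = 6.731 m³/s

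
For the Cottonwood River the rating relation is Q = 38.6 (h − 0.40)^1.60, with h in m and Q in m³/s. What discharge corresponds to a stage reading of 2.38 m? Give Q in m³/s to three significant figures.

Q = 38.6 × (2.38 − 0.40)^1.60 = 38.6 × 1.98^1.60 = 115.1 m³/s

115 m³/s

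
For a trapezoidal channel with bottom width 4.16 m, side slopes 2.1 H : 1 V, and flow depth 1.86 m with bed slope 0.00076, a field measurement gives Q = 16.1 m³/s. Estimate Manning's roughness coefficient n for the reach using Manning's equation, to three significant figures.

0.0285

A = (b + z·y)·y = (4.16 + 2.1×1.86)×1.86 = 15.00 m²
P = b + 2y√(1+z²) = 4.16 + 2×1.86×√(1+2.1²) = 12.81 m
R = A/P = 15.00/12.81 = 1.171 m
n = (1/Q)·A·R^(2/3)·S^(1/2) = (1/16.1) × 15.00 × 1.111 × 0.02757 = 0.02854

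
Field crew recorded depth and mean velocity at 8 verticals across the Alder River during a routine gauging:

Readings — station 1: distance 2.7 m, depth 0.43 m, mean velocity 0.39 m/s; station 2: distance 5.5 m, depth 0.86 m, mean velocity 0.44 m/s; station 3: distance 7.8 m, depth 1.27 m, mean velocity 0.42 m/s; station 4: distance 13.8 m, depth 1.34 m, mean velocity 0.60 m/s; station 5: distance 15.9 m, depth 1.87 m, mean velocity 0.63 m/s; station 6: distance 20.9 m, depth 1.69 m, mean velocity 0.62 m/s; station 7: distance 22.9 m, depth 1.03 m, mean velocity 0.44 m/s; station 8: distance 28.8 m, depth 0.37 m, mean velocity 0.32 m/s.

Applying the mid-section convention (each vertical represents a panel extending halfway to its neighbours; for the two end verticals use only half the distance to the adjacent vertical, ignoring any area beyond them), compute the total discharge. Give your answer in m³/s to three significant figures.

w_1 = (5.5 − 2.7)/2 = 1.4 m; q_1 = 0.39 × 0.43 × 1.4 = 0.2348 m³/s
w_2 = (7.8 − 2.7)/2 = 2.55 m; q_2 = 0.44 × 0.86 × 2.55 = 0.9649 m³/s
w_3 = (13.8 − 5.5)/2 = 4.15 m; q_3 = 0.42 × 1.27 × 4.15 = 2.214 m³/s
w_4 = (15.9 − 7.8)/2 = 4.05 m; q_4 = 0.60 × 1.34 × 4.05 = 3.256 m³/s
w_5 = (20.9 − 13.8)/2 = 3.55 m; q_5 = 0.63 × 1.87 × 3.55 = 4.182 m³/s
w_6 = (22.9 − 15.9)/2 = 3.5 m; q_6 = 0.62 × 1.69 × 3.5 = 3.667 m³/s
w_7 = (28.8 − 20.9)/2 = 3.95 m; q_7 = 0.44 × 1.03 × 3.95 = 1.790 m³/s
w_8 = (28.8 − 22.9)/2 = 2.95 m; q_8 = 0.32 × 0.37 × 2.95 = 0.3493 m³/s
Q = Σ qᵢ = 16.66 m³/s

16.7 m³/s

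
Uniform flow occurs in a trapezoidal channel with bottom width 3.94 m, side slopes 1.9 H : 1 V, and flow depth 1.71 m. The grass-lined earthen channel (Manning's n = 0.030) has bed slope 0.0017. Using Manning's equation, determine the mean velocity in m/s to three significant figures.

A = (b + z·y)·y = (3.94 + 1.9×1.71)×1.71 = 12.29 m²
P = b + 2y√(1+z²) = 3.94 + 2×1.71×√(1+1.9²) = 11.28 m
R = A/P = 12.29/11.28 = 1.090 m
Q = (1/n)·A·R^(2/3)·S^(1/2) = (1/0.030) × 12.29 × 1.090^(2/3) × 0.0017^(1/2) = 17.89 m³/s
V = Q/A = 17.89/12.29 = 1.455 m/s

1.46 m/s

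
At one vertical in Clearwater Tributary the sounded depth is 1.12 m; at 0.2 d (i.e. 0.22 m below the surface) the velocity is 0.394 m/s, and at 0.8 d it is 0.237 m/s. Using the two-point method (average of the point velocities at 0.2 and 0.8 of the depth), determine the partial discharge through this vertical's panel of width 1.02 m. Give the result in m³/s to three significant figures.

0.360 m³/s

v̄ = (0.394 + 0.237) / 2 = 0.3155 m/s
q = v̄ × d × w = 0.3155 × 1.12 × 1.02 = 0.3604 m³/s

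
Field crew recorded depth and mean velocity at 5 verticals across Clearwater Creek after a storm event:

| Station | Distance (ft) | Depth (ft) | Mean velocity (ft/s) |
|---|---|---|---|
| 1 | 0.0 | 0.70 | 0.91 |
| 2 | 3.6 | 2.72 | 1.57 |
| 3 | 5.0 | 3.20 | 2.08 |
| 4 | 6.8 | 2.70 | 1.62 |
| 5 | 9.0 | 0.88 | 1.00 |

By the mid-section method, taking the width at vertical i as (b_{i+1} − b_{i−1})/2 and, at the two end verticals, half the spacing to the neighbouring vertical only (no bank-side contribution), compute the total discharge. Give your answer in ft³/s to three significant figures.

w_1 = (3.6 − 0.0)/2 = 1.8 ft; q_1 = 0.91 × 0.70 × 1.8 = 1.147 ft³/s
w_2 = (5.0 − 0.0)/2 = 2.5 ft; q_2 = 1.57 × 2.72 × 2.5 = 10.68 ft³/s
w_3 = (6.8 − 3.6)/2 = 1.6 ft; q_3 = 2.08 × 3.20 × 1.6 = 10.65 ft³/s
w_4 = (9.0 − 5.0)/2 = 2 ft; q_4 = 1.62 × 2.70 × 2 = 8.748 ft³/s
w_5 = (9.0 − 6.8)/2 = 1.1 ft; q_5 = 1.00 × 0.88 × 1.1 = 0.9680 ft³/s
Q = Σ qᵢ = 32.19 ft³/s

32.2 ft³/s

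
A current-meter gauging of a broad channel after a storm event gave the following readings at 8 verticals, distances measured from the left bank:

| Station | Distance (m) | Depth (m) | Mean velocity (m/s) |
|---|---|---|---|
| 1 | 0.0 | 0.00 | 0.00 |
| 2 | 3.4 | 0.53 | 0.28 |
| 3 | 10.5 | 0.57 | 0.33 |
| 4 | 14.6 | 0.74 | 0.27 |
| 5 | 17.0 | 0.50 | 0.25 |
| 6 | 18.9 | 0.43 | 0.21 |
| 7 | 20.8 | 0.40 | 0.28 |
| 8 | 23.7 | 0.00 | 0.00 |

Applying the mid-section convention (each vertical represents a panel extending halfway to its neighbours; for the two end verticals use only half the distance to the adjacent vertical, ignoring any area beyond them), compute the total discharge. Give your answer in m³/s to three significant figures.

3.19 m³/s

w_2 = (10.5 − 0.0)/2 = 5.25 m; q_2 = 0.28 × 0.53 × 5.25 = 0.7791 m³/s
w_3 = (14.6 − 3.4)/2 = 5.6 m; q_3 = 0.33 × 0.57 × 5.6 = 1.053 m³/s
w_4 = (17.0 − 10.5)/2 = 3.25 m; q_4 = 0.27 × 0.74 × 3.25 = 0.6494 m³/s
w_5 = (18.9 − 14.6)/2 = 2.15 m; q_5 = 0.25 × 0.50 × 2.15 = 0.2688 m³/s
w_6 = (20.8 − 17.0)/2 = 1.9 m; q_6 = 0.21 × 0.43 × 1.9 = 0.1716 m³/s
w_7 = (23.7 − 18.9)/2 = 2.4 m; q_7 = 0.28 × 0.40 × 2.4 = 0.2688 m³/s
Stations 1, 8 contribute zero (depth or velocity is 0).
Q = Σ qᵢ = 3.191 m³/s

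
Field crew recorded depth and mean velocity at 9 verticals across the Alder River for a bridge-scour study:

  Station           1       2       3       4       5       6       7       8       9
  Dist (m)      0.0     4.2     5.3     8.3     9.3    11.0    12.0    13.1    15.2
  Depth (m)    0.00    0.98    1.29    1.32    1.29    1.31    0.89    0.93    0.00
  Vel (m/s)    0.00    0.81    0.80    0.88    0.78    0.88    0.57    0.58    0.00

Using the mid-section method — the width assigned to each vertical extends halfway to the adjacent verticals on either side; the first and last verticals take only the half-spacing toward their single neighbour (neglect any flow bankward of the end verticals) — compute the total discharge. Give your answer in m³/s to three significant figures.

w_2 = (5.3 − 0.0)/2 = 2.65 m; q_2 = 0.81 × 0.98 × 2.65 = 2.104 m³/s
w_3 = (8.3 − 4.2)/2 = 2.05 m; q_3 = 0.80 × 1.29 × 2.05 = 2.116 m³/s
w_4 = (9.3 − 5.3)/2 = 2 m; q_4 = 0.88 × 1.32 × 2 = 2.323 m³/s
w_5 = (11.0 − 8.3)/2 = 1.35 m; q_5 = 0.78 × 1.29 × 1.35 = 1.358 m³/s
w_6 = (12.0 − 9.3)/2 = 1.35 m; q_6 = 0.88 × 1.31 × 1.35 = 1.556 m³/s
w_7 = (13.1 − 11.0)/2 = 1.05 m; q_7 = 0.57 × 0.89 × 1.05 = 0.5327 m³/s
w_8 = (15.2 − 12.0)/2 = 1.6 m; q_8 = 0.58 × 0.93 × 1.6 = 0.8630 m³/s
Stations 1, 9 contribute zero (depth or velocity is 0).
Q = Σ qᵢ = 10.85 m³/s

10.9 m³/s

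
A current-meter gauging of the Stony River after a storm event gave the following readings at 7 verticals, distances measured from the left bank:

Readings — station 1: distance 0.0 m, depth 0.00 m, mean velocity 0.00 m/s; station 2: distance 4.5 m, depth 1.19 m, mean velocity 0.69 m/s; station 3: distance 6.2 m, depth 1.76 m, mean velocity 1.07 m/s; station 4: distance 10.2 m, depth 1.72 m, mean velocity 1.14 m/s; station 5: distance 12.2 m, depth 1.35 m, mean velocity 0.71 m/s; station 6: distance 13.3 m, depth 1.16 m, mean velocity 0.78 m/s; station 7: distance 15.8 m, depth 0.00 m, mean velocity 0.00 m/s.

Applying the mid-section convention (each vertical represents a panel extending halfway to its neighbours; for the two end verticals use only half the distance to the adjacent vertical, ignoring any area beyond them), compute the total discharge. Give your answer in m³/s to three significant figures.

w_2 = (6.2 − 0.0)/2 = 3.1 m; q_2 = 0.69 × 1.19 × 3.1 = 2.545 m³/s
w_3 = (10.2 − 4.5)/2 = 2.85 m; q_3 = 1.07 × 1.76 × 2.85 = 5.367 m³/s
w_4 = (12.2 − 6.2)/2 = 3 m; q_4 = 1.14 × 1.72 × 3 = 5.882 m³/s
w_5 = (13.3 − 10.2)/2 = 1.55 m; q_5 = 0.71 × 1.35 × 1.55 = 1.486 m³/s
w_6 = (15.8 − 12.2)/2 = 1.8 m; q_6 = 0.78 × 1.16 × 1.8 = 1.629 m³/s
Stations 1, 7 contribute zero (depth or velocity is 0).
Q = Σ qᵢ = 16.91 m³/s

16.9 m³/s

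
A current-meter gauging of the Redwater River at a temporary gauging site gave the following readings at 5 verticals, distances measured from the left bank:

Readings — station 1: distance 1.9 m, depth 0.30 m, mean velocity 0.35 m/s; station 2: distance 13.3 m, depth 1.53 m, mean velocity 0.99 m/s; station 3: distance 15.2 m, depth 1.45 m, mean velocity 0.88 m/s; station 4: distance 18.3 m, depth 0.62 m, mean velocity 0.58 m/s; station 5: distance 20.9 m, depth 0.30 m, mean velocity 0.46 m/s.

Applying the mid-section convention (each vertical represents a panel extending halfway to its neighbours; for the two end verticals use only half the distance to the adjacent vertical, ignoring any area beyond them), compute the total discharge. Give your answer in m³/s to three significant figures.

15.1 m³/s

w_1 = (13.3 − 1.9)/2 = 5.7 m; q_1 = 0.35 × 0.30 × 5.7 = 0.5985 m³/s
w_2 = (15.2 − 1.9)/2 = 6.65 m; q_2 = 0.99 × 1.53 × 6.65 = 10.07 m³/s
w_3 = (18.3 − 13.3)/2 = 2.5 m; q_3 = 0.88 × 1.45 × 2.5 = 3.190 m³/s
w_4 = (20.9 − 15.2)/2 = 2.85 m; q_4 = 0.58 × 0.62 × 2.85 = 1.025 m³/s
w_5 = (20.9 − 18.3)/2 = 1.3 m; q_5 = 0.46 × 0.30 × 1.3 = 0.1794 m³/s
Q = Σ qᵢ = 15.07 m³/s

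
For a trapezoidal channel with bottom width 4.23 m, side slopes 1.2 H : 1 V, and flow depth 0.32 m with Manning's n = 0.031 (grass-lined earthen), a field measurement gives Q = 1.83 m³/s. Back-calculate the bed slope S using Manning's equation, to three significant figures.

0.00797

A = (b + z·y)·y = (4.23 + 1.2×0.32)×0.32 = 1.476 m²
P = b + 2y√(1+z²) = 4.23 + 2×0.32×√(1+1.2²) = 5.230 m
R = A/P = 1.476/5.230 = 0.2823 m
S = (Q·n / (1·A·R^(2/3)))² = (1.83×0.031 / (1×1.476×0.4304))² = 0.007971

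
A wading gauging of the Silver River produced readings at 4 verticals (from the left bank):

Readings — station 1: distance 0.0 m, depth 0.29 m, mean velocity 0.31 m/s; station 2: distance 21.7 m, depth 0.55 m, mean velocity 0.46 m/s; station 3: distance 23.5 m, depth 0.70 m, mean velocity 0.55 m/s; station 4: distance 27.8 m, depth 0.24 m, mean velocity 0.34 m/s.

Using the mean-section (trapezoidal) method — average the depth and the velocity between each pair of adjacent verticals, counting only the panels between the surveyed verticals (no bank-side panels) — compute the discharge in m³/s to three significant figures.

4.98 m³/s

Panel 1-2: Δb = 21.7 m, d̄ = (0.29+0.55)/2 = 0.42, v̄ = (0.31+0.46)/2 = 0.385 → q = 21.7×0.42×0.385 = 3.509 m³/s
Panel 2-3: Δb = 1.8 m, d̄ = (0.55+0.70)/2 = 0.625, v̄ = (0.46+0.55)/2 = 0.505 → q = 1.8×0.625×0.505 = 0.5681 m³/s
Panel 3-4: Δb = 4.3 m, d̄ = (0.70+0.24)/2 = 0.47, v̄ = (0.55+0.34)/2 = 0.445 → q = 4.3×0.47×0.445 = 0.8993 m³/s
Q = Σ q = 4.976 m³/s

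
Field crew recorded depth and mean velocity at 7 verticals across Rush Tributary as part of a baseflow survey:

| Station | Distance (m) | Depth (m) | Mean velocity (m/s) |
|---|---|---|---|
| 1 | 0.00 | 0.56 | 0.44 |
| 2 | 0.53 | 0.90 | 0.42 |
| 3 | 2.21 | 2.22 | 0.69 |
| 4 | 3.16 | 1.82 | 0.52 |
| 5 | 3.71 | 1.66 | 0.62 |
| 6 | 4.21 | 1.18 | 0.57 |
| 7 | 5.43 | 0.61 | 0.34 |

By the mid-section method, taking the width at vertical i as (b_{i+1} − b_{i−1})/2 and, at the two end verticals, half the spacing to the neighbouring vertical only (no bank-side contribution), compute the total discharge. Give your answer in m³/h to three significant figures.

16000 m³/h

w_1 = (0.53 − 0.00)/2 = 0.265 m; q_1 = 0.44 × 0.56 × 0.265 = 0.06530 m³/s
w_2 = (2.21 − 0.00)/2 = 1.105 m; q_2 = 0.42 × 0.90 × 1.105 = 0.4177 m³/s
w_3 = (3.16 − 0.53)/2 = 1.315 m; q_3 = 0.69 × 2.22 × 1.315 = 2.014 m³/s
w_4 = (3.71 − 2.21)/2 = 0.75 m; q_4 = 0.52 × 1.82 × 0.75 = 0.7098 m³/s
w_5 = (4.21 − 3.16)/2 = 0.525 m; q_5 = 0.62 × 1.66 × 0.525 = 0.5403 m³/s
w_6 = (5.43 − 3.71)/2 = 0.86 m; q_6 = 0.57 × 1.18 × 0.86 = 0.5784 m³/s
w_7 = (5.43 − 4.21)/2 = 0.61 m; q_7 = 0.34 × 0.61 × 0.61 = 0.1265 m³/s
Q = Σ qᵢ = 4.452 m³/s
= 4.452 × 3600 = 16030 m³/h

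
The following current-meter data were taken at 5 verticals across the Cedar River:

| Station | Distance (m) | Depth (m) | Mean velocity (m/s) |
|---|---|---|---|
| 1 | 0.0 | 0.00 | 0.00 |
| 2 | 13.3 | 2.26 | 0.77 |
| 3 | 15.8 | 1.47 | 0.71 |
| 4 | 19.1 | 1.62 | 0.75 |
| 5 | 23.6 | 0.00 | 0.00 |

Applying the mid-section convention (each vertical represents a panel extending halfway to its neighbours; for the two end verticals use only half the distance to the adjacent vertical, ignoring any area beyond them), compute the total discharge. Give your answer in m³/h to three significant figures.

w_2 = (15.8 − 0.0)/2 = 7.9 m; q_2 = 0.77 × 2.26 × 7.9 = 13.75 m³/s
w_3 = (19.1 − 13.3)/2 = 2.9 m; q_3 = 0.71 × 1.47 × 2.9 = 3.027 m³/s
w_4 = (23.6 − 15.8)/2 = 3.9 m; q_4 = 0.75 × 1.62 × 3.9 = 4.739 m³/s
Stations 1, 5 contribute zero (depth or velocity is 0).
Q = Σ qᵢ = 21.51 m³/s
= 21.51 × 3600 = 77450 m³/h

77400 m³/h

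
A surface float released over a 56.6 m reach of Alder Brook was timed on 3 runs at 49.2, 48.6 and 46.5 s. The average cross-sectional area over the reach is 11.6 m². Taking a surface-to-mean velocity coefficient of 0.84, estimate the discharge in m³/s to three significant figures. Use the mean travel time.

11.5 m³/s

t̄ = (49.2 + 48.6 + 46.5) / 3 = 48.1 s
v_surface = L / t̄ = 56.6 / 48.1 = 1.177 m/s
v_mean = 0.84 × 1.177 = 0.9884 m/s
Q = A × v_mean = 11.6 × 0.9884 = 11.47 m³/s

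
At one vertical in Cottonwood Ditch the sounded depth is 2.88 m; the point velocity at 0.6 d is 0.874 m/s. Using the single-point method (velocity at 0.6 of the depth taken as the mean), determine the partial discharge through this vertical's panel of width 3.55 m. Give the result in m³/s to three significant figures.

v̄ = v₀.₆ = 0.874 m/s
q = v̄ × d × w = 0.8740 × 2.88 × 3.55 = 8.936 m³/s

8.94 m³/s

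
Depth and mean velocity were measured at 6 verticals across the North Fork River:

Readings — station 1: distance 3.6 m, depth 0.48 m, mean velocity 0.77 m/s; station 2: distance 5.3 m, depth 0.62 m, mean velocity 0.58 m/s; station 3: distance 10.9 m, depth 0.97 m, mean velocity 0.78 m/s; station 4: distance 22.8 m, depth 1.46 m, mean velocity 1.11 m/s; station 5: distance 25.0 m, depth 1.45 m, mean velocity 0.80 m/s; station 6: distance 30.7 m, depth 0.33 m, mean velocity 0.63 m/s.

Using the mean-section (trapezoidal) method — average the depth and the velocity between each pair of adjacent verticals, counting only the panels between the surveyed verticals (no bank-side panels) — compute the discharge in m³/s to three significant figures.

Panel 1-2: Δb = 1.7 m, d̄ = (0.48+0.62)/2 = 0.55, v̄ = (0.77+0.58)/2 = 0.675 → q = 1.7×0.55×0.675 = 0.6311 m³/s
Panel 2-3: Δb = 5.6 m, d̄ = (0.62+0.97)/2 = 0.795, v̄ = (0.58+0.78)/2 = 0.68 → q = 5.6×0.795×0.68 = 3.027 m³/s
Panel 3-4: Δb = 11.9 m, d̄ = (0.97+1.46)/2 = 1.215, v̄ = (0.78+1.11)/2 = 0.945 → q = 11.9×1.215×0.945 = 13.66 m³/s
Panel 4-5: Δb = 2.2 m, d̄ = (1.46+1.45)/2 = 1.455, v̄ = (1.11+0.80)/2 = 0.955 → q = 2.2×1.455×0.955 = 3.057 m³/s
Panel 5-6: Δb = 5.7 m, d̄ = (1.45+0.33)/2 = 0.89, v̄ = (0.80+0.63)/2 = 0.715 → q = 5.7×0.89×0.715 = 3.627 m³/s
Q = Σ q = 24.01 m³/s

24.0 m³/s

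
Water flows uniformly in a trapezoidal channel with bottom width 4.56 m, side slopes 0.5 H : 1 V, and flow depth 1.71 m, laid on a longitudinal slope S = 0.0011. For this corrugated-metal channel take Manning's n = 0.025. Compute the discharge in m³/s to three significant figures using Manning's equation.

A = (b + z·y)·y = (4.56 + 0.5×1.71)×1.71 = 9.260 m²
P = b + 2y√(1+z²) = 4.56 + 2×1.71×√(1+0.5²) = 8.384 m
R = A/P = 9.260/8.384 = 1.104 m
Q = (1/n)·A·R^(2/3)·S^(1/2) = (1/0.025) × 9.260 × 1.104^(2/3) × 0.0011^(1/2) = 13.13 m³/s

13.1 m³/s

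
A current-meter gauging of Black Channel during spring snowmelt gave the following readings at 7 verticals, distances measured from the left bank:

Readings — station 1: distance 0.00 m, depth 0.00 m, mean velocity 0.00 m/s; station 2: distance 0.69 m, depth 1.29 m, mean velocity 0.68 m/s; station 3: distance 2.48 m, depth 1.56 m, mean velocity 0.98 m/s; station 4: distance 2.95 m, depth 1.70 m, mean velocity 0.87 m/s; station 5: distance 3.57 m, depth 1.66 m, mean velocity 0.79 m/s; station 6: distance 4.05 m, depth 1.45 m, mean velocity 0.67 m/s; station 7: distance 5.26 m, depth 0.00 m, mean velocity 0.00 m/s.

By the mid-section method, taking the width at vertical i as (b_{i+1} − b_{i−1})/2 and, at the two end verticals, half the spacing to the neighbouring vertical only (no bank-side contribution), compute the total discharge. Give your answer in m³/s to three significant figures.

w_2 = (2.48 − 0.00)/2 = 1.24 m; q_2 = 0.68 × 1.29 × 1.24 = 1.088 m³/s
w_3 = (2.95 − 0.69)/2 = 1.13 m; q_3 = 0.98 × 1.56 × 1.13 = 1.728 m³/s
w_4 = (3.57 − 2.48)/2 = 0.545 m; q_4 = 0.87 × 1.70 × 0.545 = 0.8061 m³/s
w_5 = (4.05 − 2.95)/2 = 0.55 m; q_5 = 0.79 × 1.66 × 0.55 = 0.7213 m³/s
w_6 = (5.26 − 3.57)/2 = 0.845 m; q_6 = 0.67 × 1.45 × 0.845 = 0.8209 m³/s
Stations 1, 7 contribute zero (depth or velocity is 0).
Q = Σ qᵢ = 5.164 m³/s

5.16 m³/s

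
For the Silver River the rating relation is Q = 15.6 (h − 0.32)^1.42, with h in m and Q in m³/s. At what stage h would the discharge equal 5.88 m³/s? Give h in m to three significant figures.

h − h₀ = (Q/C)^(1/b) = (5.88/15.6)^(1/1.42) = 0.5030 m
h = 0.32 + 0.5030 = 0.8230 m

0.823 m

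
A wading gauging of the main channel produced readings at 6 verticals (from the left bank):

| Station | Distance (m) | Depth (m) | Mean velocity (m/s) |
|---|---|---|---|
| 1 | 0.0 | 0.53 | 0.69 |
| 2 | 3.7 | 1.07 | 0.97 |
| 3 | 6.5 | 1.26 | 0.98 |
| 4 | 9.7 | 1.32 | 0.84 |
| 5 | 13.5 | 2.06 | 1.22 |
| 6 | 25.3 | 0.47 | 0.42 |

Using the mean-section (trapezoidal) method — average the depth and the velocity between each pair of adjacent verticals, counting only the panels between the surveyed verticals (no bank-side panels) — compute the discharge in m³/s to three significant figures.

28.2 m³/s

Panel 1-2: Δb = 3.7 m, d̄ = (0.53+1.07)/2 = 0.8, v̄ = (0.69+0.97)/2 = 0.83 → q = 3.7×0.8×0.83 = 2.457 m³/s
Panel 2-3: Δb = 2.8 m, d̄ = (1.07+1.26)/2 = 1.165, v̄ = (0.97+0.98)/2 = 0.975 → q = 2.8×1.165×0.975 = 3.180 m³/s
Panel 3-4: Δb = 3.2 m, d̄ = (1.26+1.32)/2 = 1.29, v̄ = (0.98+0.84)/2 = 0.91 → q = 3.2×1.29×0.91 = 3.756 m³/s
Panel 4-5: Δb = 3.8 m, d̄ = (1.32+2.06)/2 = 1.69, v̄ = (0.84+1.22)/2 = 1.03 → q = 3.8×1.69×1.03 = 6.615 m³/s
Panel 5-6: Δb = 11.8 m, d̄ = (2.06+0.47)/2 = 1.265, v̄ = (1.22+0.42)/2 = 0.82 → q = 11.8×1.265×0.82 = 12.24 m³/s
Q = Σ q = 28.25 m³/s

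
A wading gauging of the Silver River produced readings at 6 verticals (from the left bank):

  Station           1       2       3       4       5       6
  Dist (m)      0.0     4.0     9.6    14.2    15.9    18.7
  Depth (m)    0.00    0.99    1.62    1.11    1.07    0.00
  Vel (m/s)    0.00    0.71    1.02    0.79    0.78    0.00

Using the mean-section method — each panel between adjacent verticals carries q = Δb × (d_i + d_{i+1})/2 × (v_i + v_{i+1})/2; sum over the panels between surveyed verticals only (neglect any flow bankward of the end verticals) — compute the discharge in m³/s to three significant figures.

14.7 m³/s

Panel 1-2: Δb = 4 m, d̄ = (0.00+0.99)/2 = 0.495, v̄ = (0.00+0.71)/2 = 0.355 → q = 4×0.495×0.355 = 0.7029 m³/s
Panel 2-3: Δb = 5.6 m, d̄ = (0.99+1.62)/2 = 1.305, v̄ = (0.71+1.02)/2 = 0.865 → q = 5.6×1.305×0.865 = 6.321 m³/s
Panel 3-4: Δb = 4.6 m, d̄ = (1.62+1.11)/2 = 1.365, v̄ = (1.02+0.79)/2 = 0.905 → q = 4.6×1.365×0.905 = 5.682 m³/s
Panel 4-5: Δb = 1.7 m, d̄ = (1.11+1.07)/2 = 1.09, v̄ = (0.79+0.78)/2 = 0.785 → q = 1.7×1.09×0.785 = 1.455 m³/s
Panel 5-6: Δb = 2.8 m, d̄ = (1.07+0.00)/2 = 0.535, v̄ = (0.78+0.00)/2 = 0.39 → q = 2.8×0.535×0.39 = 0.5842 m³/s
Q = Σ q = 14.75 m³/s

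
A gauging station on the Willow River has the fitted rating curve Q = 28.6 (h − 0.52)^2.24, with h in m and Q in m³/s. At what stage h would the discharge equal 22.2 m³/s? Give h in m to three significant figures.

h − h₀ = (Q/C)^(1/b) = (22.2/28.6)^(1/2.24) = 0.8931 m
h = 0.52 + 0.8931 = 1.413 m

1.41 m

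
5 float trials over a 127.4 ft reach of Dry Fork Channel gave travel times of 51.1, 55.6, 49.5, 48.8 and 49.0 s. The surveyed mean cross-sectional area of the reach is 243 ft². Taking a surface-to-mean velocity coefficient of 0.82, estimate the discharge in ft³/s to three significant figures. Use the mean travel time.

t̄ = (51.1 + 55.6 + 49.5 + 48.8 + 49.0) / 5 = 50.8 s
v_surface = L / t̄ = 127.4 / 50.8 = 2.508 ft/s
v_mean = 0.82 × 2.508 = 2.056 ft/s
Q = A × v_mean = 243 × 2.056 = 499.7 ft³/s

500 ft³/s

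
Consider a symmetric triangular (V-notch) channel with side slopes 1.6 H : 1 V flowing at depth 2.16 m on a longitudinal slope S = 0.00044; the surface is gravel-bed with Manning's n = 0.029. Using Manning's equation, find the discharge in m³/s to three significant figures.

A = z·y² = 1.6×2.16² = 7.465 m²
P = 2y√(1+z²) = 2×2.16×√(1+1.6²) = 8.151 m
R = A/P = 7.465/8.151 = 0.9158 m
Q = (1/n)·A·R^(2/3)·S^(1/2) = (1/0.029) × 7.465 × 0.9158^(2/3) × 0.00044^(1/2) = 5.092 m³/s

5.09 m³/s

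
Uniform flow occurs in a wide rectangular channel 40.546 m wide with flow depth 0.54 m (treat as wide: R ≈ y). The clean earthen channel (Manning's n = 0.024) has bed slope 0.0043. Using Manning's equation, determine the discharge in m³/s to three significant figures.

39.7 m³/s

A = b·y = 40.546 × 0.54 = 21.89 m²
Wide channel: R ≈ y = 0.54 m
Q = (1/n)·A·R^(2/3)·S^(1/2) = (1/0.024) × 21.89 × 0.5400^(2/3) × 0.0043^(1/2) = 39.67 m³/s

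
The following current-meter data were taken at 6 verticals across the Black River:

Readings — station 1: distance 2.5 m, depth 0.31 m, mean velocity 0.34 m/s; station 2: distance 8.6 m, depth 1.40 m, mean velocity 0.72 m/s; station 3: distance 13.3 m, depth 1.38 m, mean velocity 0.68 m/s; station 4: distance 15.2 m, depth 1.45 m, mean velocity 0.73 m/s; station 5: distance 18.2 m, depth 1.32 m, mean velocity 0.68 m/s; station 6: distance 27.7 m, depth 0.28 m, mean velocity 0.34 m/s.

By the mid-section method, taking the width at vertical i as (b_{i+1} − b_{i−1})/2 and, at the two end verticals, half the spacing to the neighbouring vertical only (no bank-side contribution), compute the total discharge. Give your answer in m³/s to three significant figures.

w_1 = (8.6 − 2.5)/2 = 3.05 m; q_1 = 0.34 × 0.31 × 3.05 = 0.3215 m³/s
w_2 = (13.3 − 2.5)/2 = 5.4 m; q_2 = 0.72 × 1.40 × 5.4 = 5.443 m³/s
w_3 = (15.2 − 8.6)/2 = 3.3 m; q_3 = 0.68 × 1.38 × 3.3 = 3.097 m³/s
w_4 = (18.2 − 13.3)/2 = 2.45 m; q_4 = 0.73 × 1.45 × 2.45 = 2.593 m³/s
w_5 = (27.7 − 15.2)/2 = 6.25 m; q_5 = 0.68 × 1.32 × 6.25 = 5.610 m³/s
w_6 = (27.7 − 18.2)/2 = 4.75 m; q_6 = 0.34 × 0.28 × 4.75 = 0.4522 m³/s
Q = Σ qᵢ = 17.52 m³/s

17.5 m³/s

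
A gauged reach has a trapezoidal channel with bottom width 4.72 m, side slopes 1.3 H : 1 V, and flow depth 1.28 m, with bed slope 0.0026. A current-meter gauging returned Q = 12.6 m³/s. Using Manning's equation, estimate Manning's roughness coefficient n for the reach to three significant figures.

A = (b + z·y)·y = (4.72 + 1.3×1.28)×1.28 = 8.172 m²
P = b + 2y√(1+z²) = 4.72 + 2×1.28×√(1+1.3²) = 8.919 m
R = A/P = 8.172/8.919 = 0.9162 m
n = (1/Q)·A·R^(2/3)·S^(1/2) = (1/12.6) × 8.172 × 0.9433 × 0.05099 = 0.03120

0.0312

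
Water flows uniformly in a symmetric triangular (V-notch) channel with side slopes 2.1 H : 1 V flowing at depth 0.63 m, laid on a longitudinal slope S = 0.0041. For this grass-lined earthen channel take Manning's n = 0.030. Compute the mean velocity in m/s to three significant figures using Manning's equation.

A = z·y² = 2.1×0.63² = 0.8335 m²
P = 2y√(1+z²) = 2×0.63×√(1+2.1²) = 2.931 m
R = A/P = 0.8335/2.931 = 0.2844 m
Q = (1/n)·A·R^(2/3)·S^(1/2) = (1/0.030) × 0.8335 × 0.2844^(2/3) × 0.0041^(1/2) = 0.7694 m³/s
V = Q/A = 0.7694/0.8335 = 0.9230 m/s

0.923 m/s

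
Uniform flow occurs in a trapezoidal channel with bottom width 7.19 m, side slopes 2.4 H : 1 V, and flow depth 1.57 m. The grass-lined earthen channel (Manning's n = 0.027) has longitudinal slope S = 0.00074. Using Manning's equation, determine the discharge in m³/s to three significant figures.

A = (b + z·y)·y = (7.19 + 2.4×1.57)×1.57 = 17.20 m²
P = b + 2y√(1+z²) = 7.19 + 2×1.57×√(1+2.4²) = 15.35 m
R = A/P = 17.20/15.35 = 1.120 m
Q = (1/n)·A·R^(2/3)·S^(1/2) = (1/0.027) × 17.20 × 1.120^(2/3) × 0.00074^(1/2) = 18.70 m³/s

18.7 m³/s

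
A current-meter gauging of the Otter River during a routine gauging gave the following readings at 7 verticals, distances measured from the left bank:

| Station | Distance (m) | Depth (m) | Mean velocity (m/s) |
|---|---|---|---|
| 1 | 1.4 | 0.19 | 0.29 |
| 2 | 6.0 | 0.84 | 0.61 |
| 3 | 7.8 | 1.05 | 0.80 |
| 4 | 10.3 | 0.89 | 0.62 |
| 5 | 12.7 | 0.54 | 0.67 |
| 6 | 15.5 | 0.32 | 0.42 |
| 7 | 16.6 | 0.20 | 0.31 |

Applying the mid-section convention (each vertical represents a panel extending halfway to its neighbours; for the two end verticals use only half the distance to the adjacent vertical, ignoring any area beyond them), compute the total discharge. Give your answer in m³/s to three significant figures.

6.16 m³/s

w_1 = (6.0 − 1.4)/2 = 2.3 m; q_1 = 0.29 × 0.19 × 2.3 = 0.1267 m³/s
w_2 = (7.8 − 1.4)/2 = 3.2 m; q_2 = 0.61 × 0.84 × 3.2 = 1.640 m³/s
w_3 = (10.3 − 6.0)/2 = 2.15 m; q_3 = 0.80 × 1.05 × 2.15 = 1.806 m³/s
w_4 = (12.7 − 7.8)/2 = 2.45 m; q_4 = 0.62 × 0.89 × 2.45 = 1.352 m³/s
w_5 = (15.5 − 10.3)/2 = 2.6 m; q_5 = 0.67 × 0.54 × 2.6 = 0.9407 m³/s
w_6 = (16.6 − 12.7)/2 = 1.95 m; q_6 = 0.42 × 0.32 × 1.95 = 0.2621 m³/s
w_7 = (16.6 − 15.5)/2 = 0.55 m; q_7 = 0.31 × 0.20 × 0.55 = 0.03410 m³/s
Q = Σ qᵢ = 6.161 m³/s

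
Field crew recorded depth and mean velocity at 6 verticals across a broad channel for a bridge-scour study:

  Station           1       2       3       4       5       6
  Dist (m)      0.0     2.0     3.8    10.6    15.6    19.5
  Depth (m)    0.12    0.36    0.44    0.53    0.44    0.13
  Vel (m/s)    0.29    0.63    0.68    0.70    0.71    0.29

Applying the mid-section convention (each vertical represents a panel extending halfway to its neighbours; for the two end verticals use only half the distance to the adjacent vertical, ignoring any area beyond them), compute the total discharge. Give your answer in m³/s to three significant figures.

5.40 m³/s

w_1 = (2.0 − 0.0)/2 = 1 m; q_1 = 0.29 × 0.12 × 1 = 0.03480 m³/s
w_2 = (3.8 − 0.0)/2 = 1.9 m; q_2 = 0.63 × 0.36 × 1.9 = 0.4309 m³/s
w_3 = (10.6 − 2.0)/2 = 4.3 m; q_3 = 0.68 × 0.44 × 4.3 = 1.287 m³/s
w_4 = (15.6 − 3.8)/2 = 5.9 m; q_4 = 0.70 × 0.53 × 5.9 = 2.189 m³/s
w_5 = (19.5 − 10.6)/2 = 4.45 m; q_5 = 0.71 × 0.44 × 4.45 = 1.390 m³/s
w_6 = (19.5 − 15.6)/2 = 1.95 m; q_6 = 0.29 × 0.13 × 1.95 = 0.07352 m³/s
Q = Σ qᵢ = 5.405 m³/s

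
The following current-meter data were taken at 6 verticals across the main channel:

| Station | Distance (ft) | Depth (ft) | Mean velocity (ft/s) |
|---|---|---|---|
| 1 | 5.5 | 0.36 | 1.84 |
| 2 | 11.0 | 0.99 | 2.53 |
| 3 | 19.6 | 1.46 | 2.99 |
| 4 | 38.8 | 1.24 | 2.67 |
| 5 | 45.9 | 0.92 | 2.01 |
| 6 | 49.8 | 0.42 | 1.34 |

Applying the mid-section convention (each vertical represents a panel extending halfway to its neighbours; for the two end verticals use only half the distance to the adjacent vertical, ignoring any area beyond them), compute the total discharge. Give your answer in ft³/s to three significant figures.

135 ft³/s

w_1 = (11.0 − 5.5)/2 = 2.75 ft; q_1 = 1.84 × 0.36 × 2.75 = 1.822 ft³/s
w_2 = (19.6 − 5.5)/2 = 7.05 ft; q_2 = 2.53 × 0.99 × 7.05 = 17.66 ft³/s
w_3 = (38.8 − 11.0)/2 = 13.9 ft; q_3 = 2.99 × 1.46 × 13.9 = 60.68 ft³/s
w_4 = (45.9 − 19.6)/2 = 13.15 ft; q_4 = 2.67 × 1.24 × 13.15 = 43.54 ft³/s
w_5 = (49.8 − 38.8)/2 = 5.5 ft; q_5 = 2.01 × 0.92 × 5.5 = 10.17 ft³/s
w_6 = (49.8 − 45.9)/2 = 1.95 ft; q_6 = 1.34 × 0.42 × 1.95 = 1.097 ft³/s
Q = Σ qᵢ = 135.0 ft³/s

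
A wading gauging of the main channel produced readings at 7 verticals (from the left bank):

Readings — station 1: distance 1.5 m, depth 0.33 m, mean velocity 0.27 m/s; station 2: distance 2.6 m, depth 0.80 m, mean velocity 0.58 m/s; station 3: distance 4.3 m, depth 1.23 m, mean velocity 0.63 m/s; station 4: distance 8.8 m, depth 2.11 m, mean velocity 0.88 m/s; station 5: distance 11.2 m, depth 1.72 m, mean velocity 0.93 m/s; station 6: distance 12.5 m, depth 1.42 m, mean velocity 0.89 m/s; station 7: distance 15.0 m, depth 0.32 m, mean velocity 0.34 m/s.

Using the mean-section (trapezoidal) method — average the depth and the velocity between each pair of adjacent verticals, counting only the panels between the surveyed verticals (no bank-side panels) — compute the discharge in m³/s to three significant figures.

Panel 1-2: Δb = 1.1 m, d̄ = (0.33+0.80)/2 = 0.565, v̄ = (0.27+0.58)/2 = 0.425 → q = 1.1×0.565×0.425 = 0.2641 m³/s
Panel 2-3: Δb = 1.7 m, d̄ = (0.80+1.23)/2 = 1.015, v̄ = (0.58+0.63)/2 = 0.605 → q = 1.7×1.015×0.605 = 1.044 m³/s
Panel 3-4: Δb = 4.5 m, d̄ = (1.23+2.11)/2 = 1.67, v̄ = (0.63+0.88)/2 = 0.755 → q = 4.5×1.67×0.755 = 5.674 m³/s
Panel 4-5: Δb = 2.4 m, d̄ = (2.11+1.72)/2 = 1.915, v̄ = (0.88+0.93)/2 = 0.905 → q = 2.4×1.915×0.905 = 4.159 m³/s
Panel 5-6: Δb = 1.3 m, d̄ = (1.72+1.42)/2 = 1.57, v̄ = (0.93+0.89)/2 = 0.91 → q = 1.3×1.57×0.91 = 1.857 m³/s
Panel 6-7: Δb = 2.5 m, d̄ = (1.42+0.32)/2 = 0.87, v̄ = (0.89+0.34)/2 = 0.615 → q = 2.5×0.87×0.615 = 1.338 m³/s
Q = Σ q = 14.34 m³/s

14.3 m³/s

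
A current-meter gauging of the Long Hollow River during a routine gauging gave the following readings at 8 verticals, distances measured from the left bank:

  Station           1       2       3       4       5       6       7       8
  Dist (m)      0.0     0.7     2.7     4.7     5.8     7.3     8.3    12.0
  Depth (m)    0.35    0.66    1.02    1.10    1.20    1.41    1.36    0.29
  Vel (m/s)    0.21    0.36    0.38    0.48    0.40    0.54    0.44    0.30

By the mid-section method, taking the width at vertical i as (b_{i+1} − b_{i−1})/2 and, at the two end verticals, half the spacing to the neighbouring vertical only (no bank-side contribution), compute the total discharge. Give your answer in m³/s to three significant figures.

5.08 m³/s

w_1 = (0.7 − 0.0)/2 = 0.35 m; q_1 = 0.21 × 0.35 × 0.35 = 0.02573 m³/s
w_2 = (2.7 − 0.0)/2 = 1.35 m; q_2 = 0.36 × 0.66 × 1.35 = 0.3208 m³/s
w_3 = (4.7 − 0.7)/2 = 2 m; q_3 = 0.38 × 1.02 × 2 = 0.7752 m³/s
w_4 = (5.8 − 2.7)/2 = 1.55 m; q_4 = 0.48 × 1.10 × 1.55 = 0.8184 m³/s
w_5 = (7.3 − 4.7)/2 = 1.3 m; q_5 = 0.40 × 1.20 × 1.3 = 0.6240 m³/s
w_6 = (8.3 − 5.8)/2 = 1.25 m; q_6 = 0.54 × 1.41 × 1.25 = 0.9518 m³/s
w_7 = (12.0 − 7.3)/2 = 2.35 m; q_7 = 0.44 × 1.36 × 2.35 = 1.406 m³/s
w_8 = (12.0 − 8.3)/2 = 1.85 m; q_8 = 0.30 × 0.29 × 1.85 = 0.1610 m³/s
Q = Σ qᵢ = 5.083 m³/s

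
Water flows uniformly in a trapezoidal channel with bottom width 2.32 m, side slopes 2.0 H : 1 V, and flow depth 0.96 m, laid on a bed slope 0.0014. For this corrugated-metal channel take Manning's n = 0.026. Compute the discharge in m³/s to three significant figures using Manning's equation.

A = (b + z·y)·y = (2.32 + 2.0×0.96)×0.96 = 4.070 m²
P = b + 2y√(1+z²) = 2.32 + 2×0.96×√(1+2.0²) = 6.613 m
R = A/P = 4.070/6.613 = 0.6155 m
Q = (1/n)·A·R^(2/3)·S^(1/2) = (1/0.026) × 4.070 × 0.6155^(2/3) × 0.0014^(1/2) = 4.238 m³/s

4.24 m³/s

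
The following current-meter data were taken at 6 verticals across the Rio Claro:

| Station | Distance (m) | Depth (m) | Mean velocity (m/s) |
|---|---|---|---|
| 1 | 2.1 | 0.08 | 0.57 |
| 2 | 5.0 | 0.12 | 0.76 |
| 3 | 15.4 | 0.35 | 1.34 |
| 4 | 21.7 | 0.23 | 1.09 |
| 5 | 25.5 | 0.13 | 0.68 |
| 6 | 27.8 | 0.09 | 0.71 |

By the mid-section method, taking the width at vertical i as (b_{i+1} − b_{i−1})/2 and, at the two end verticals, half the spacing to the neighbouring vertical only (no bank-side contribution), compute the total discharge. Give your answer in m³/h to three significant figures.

22300 m³/h

w_1 = (5.0 − 2.1)/2 = 1.45 m; q_1 = 0.57 × 0.08 × 1.45 = 0.06612 m³/s
w_2 = (15.4 − 2.1)/2 = 6.65 m; q_2 = 0.76 × 0.12 × 6.65 = 0.6065 m³/s
w_3 = (21.7 − 5.0)/2 = 8.35 m; q_3 = 1.34 × 0.35 × 8.35 = 3.916 m³/s
w_4 = (25.5 − 15.4)/2 = 5.05 m; q_4 = 1.09 × 0.23 × 5.05 = 1.266 m³/s
w_5 = (27.8 − 21.7)/2 = 3.05 m; q_5 = 0.68 × 0.13 × 3.05 = 0.2696 m³/s
w_6 = (27.8 − 25.5)/2 = 1.15 m; q_6 = 0.71 × 0.09 × 1.15 = 0.07349 m³/s
Q = Σ qᵢ = 6.198 m³/s
= 6.198 × 3600 = 22310 m³/h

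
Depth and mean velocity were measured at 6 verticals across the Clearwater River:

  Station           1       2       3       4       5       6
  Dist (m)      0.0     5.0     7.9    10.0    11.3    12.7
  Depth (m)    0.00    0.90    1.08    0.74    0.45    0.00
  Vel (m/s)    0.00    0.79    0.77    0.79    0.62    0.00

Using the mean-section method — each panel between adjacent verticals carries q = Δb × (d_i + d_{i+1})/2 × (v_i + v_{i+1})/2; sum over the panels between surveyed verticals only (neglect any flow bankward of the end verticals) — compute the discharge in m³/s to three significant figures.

5.26 m³/s

Panel 1-2: Δb = 5 m, d̄ = (0.00+0.90)/2 = 0.45, v̄ = (0.00+0.79)/2 = 0.395 → q = 5×0.45×0.395 = 0.8888 m³/s
Panel 2-3: Δb = 2.9 m, d̄ = (0.90+1.08)/2 = 0.99, v̄ = (0.79+0.77)/2 = 0.78 → q = 2.9×0.99×0.78 = 2.239 m³/s
Panel 3-4: Δb = 2.1 m, d̄ = (1.08+0.74)/2 = 0.91, v̄ = (0.77+0.79)/2 = 0.78 → q = 2.1×0.91×0.78 = 1.491 m³/s
Panel 4-5: Δb = 1.3 m, d̄ = (0.74+0.45)/2 = 0.595, v̄ = (0.79+0.62)/2 = 0.705 → q = 1.3×0.595×0.705 = 0.5453 m³/s
Panel 5-6: Δb = 1.4 m, d̄ = (0.45+0.00)/2 = 0.225, v̄ = (0.62+0.00)/2 = 0.31 → q = 1.4×0.225×0.31 = 0.09765 m³/s
Q = Σ q = 5.262 m³/s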